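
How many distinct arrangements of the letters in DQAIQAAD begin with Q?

420

With the first slot taken by Q, it remains to arrange the other 7 letters (DAIQAAD).
Those 7 letters have A appearing 3 times and D appearing twice, giving (7)!/(3!·2!) = 420.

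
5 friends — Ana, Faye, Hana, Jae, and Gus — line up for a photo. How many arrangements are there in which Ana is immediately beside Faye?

Treat {Ana, Faye} as a single unit. There are 4 units to order, and the pair itself can be ordered 2 ways.
So the count is 2·(4)! = 48.

48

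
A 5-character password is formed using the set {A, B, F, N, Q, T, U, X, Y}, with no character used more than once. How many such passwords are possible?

Choose and order 5 of the 9 symbols: the first character has 9 options, the next 8, and so on down to 5.
That product is 9 × 8 × 7 × 6 × 5 = 15120.

15120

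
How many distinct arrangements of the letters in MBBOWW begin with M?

With the first slot taken by M, it remains to arrange the other 5 letters (BBOWW).
Those 5 letters have B appearing twice and W appearing twice, giving (5)!/(2!·2!) = 30.

30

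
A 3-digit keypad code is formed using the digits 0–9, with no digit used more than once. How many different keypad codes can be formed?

This is a permutation of 3 out of 10: P(10,3) = 10!/7!.
10 × 9 × 8 = 720.

720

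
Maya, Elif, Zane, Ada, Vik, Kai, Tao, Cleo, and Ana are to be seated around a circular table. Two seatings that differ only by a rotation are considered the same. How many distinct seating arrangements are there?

40320

Around a circle, 9 distinct people have 9!/9 = (8)! = 40320 rotationally distinct seatings.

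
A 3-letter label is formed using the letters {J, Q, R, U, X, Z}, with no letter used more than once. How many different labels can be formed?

120

Choose and order 3 of the 6 symbols: the first letter has 6 options, the next 5, then 4.
That product is 6 × 5 × 4 = 120.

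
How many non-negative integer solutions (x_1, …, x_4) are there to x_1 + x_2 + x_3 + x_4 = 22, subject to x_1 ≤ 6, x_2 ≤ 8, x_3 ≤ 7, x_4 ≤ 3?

10

By stars and bars, unrestricted non-negative solutions to x_1+…+x_4 = 22 number C(22+3,3) = 2300.
Subtract solutions that violate a single cap (substitute x_i' = x_i − (cap_i+1)): x_1 ≥ 7 gives C(18,3) = 816; x_2 ≥ 9 gives C(16,3) = 560; x_3 ≥ 8 gives C(17,3) = 680; x_4 ≥ 4 gives C(21,3) = 1330. Together 3386.
Add back pairs where two caps are both exceeded: 84 + 120 + 364 + 56 + 220 + 286 = 1130.
Subtract triples: 0 + 10 + 20 + 4 = 34.
By inclusion–exclusion the count is 2300 − 3386 + 1130 − 34 = 10.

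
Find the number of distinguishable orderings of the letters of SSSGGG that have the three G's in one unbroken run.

4

Treat the 3 copies of G as a single block. The multiset to arrange is then {GGG, S, S, S}, 4 items in all.
That gives (4)!/(3!) = 4 arrangements.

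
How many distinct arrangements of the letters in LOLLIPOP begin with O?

With the first slot taken by O, it remains to arrange the other 7 letters (LLLIPOP).
Those 7 letters have L appearing 3 times and P appearing twice, giving (7)!/(3!·2!) = 420.

420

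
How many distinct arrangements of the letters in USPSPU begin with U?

Fix U in the first position and arrange the remaining 5 letters.
Those 5 letters have P appearing twice and S appearing twice, giving (5)!/(2!·2!) = 30.

30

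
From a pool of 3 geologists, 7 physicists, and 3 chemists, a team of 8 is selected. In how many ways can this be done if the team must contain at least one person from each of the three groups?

1197

Unrestricted: C(13,8) = 1287 ways to pick any 8 of the 13.
Selections missing a whole group: no geologists → C(10,8) = 45; no physicists → C(6,8) = 0; no chemists → C(10,8) = 45.
Add back selections omitting two groups (i.e. drawn from a single group): C(3,8) + C(7,8) + C(3,8) = 0.
By inclusion–exclusion: 1287 − 90 + 0 = 1197.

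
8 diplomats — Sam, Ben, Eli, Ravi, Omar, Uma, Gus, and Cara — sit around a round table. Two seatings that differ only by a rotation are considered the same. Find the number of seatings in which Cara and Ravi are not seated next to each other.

All circular seatings of 8 people number (7)! = 5040.
Seatings with Cara beside Ravi: treat them as a block with 2 internal orders, giving 2 × (6)! = 1440.
Subtracting, 5040 − 1440 = 3600.

3600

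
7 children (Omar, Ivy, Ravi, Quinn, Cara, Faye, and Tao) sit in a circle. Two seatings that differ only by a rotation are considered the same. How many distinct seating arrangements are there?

720

Seat Omar anywhere (absorbing the rotational symmetry), then permute the other 6: (6)! = 720.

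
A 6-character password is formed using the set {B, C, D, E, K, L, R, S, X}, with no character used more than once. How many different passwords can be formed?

This is a permutation of 6 out of 9: P(9,6) = 9!/3!.
That product is 9 × 8 × 7 × 6 × 5 × 4 = 60480.

60480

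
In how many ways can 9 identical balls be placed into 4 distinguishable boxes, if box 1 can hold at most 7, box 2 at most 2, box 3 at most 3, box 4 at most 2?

Ignoring the caps, the number of non-negative solutions to x_1+…+x_4 = 9 is C(12,3) = 220.
Subtract solutions that violate a single cap (substitute x_i' = x_i − (cap_i+1)): x_1 ≥ 8 gives C(4,3) = 4; x_2 ≥ 3 gives C(9,3) = 84; x_3 ≥ 4 gives C(8,3) = 56; x_4 ≥ 3 gives C(9,3) = 84. Together 228.
Add back pairs where two caps are both exceeded: 0 + 0 + 0 + 10 + 20 + 10 = 40.
By inclusion–exclusion the count is 220 − 228 + 40 = 32.

32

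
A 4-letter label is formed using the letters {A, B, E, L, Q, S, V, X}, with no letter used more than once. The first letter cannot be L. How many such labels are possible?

The first letter has 8−1 = 7 choices (anything except L).
The remaining 3 letters are filled from the other 7 symbols without repetition: 7 × 6 × 5 = 210.
Total: 7 × 210 = 1470.

1470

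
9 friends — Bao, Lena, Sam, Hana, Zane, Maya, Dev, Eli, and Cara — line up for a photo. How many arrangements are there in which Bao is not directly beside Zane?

Of the 9! = 362880 arrangements, those with Bao and Zane adjacent number 2 × 8! = 80640 (treat the pair as a block with 2 internal orders).
So 362880 − 80640 = 282240 arrangements keep them apart.

282240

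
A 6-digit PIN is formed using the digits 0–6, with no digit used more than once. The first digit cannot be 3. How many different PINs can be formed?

The first digit has 7−1 = 6 choices (anything except 3).
The remaining 5 digits are filled from the other 6 symbols without repetition: 6 × 5 × 4 × 3 × 2 = 720.
Total: 6 × 720 = 4320.

4320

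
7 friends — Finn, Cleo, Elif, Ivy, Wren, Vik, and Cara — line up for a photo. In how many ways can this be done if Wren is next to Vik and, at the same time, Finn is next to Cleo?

Treat {Wren,Vik} as one block (2 orders) and {Finn,Cleo} as another (2 orders).
That leaves 5 units to arrange: 2 × 2 × 5! = 4 × 120 = 480.

480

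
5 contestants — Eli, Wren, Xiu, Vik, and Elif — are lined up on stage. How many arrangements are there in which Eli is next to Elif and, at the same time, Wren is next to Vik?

Treat {Eli,Elif} as one block (2 orders) and {Wren,Vik} as another (2 orders).
That leaves 3 units to arrange: 2 × 2 × 3! = 4 × 6 = 24.

24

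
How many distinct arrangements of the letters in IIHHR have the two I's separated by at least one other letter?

18

Total arrangements of IIHHR: 5!/(2!·2!) = 30.
Arrangements with the I's together: treat II as one letter, giving (4)!/(2!) = 12.
Subtracting, 30 − 12 = 18 arrangements keep the I's apart.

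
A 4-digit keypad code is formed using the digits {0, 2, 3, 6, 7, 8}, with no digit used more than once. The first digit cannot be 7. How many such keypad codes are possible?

The first digit has 6−1 = 5 choices (anything except 7).
The remaining 3 digits are filled from the other 5 symbols without repetition: 5 × 4 × 3 = 60.
Total: 5 × 60 = 300.

300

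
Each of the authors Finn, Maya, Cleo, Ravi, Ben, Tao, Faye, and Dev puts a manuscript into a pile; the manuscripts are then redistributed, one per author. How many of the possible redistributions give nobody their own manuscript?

14833

Let Aᵢ be the assignments in which author i gets their own manuscript. We want the size of the complement of A₁∪…∪A_8.
By inclusion–exclusion this is Σ_{j=0}^{8} (−1)^j C(8,j)·(8−j)!.
Computing: 40320 − 40320 + 20160 − 6720 + 1680 − 336 + 56 − 8 + 1 = 14833.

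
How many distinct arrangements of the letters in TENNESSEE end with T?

With the last slot taken by T, it remains to arrange the other 8 letters (ENNESSEE).
Those 8 letters have E appearing 4 times, N appearing twice, and S appearing twice, giving (8)!/(4!·2!·2!) = 420.

420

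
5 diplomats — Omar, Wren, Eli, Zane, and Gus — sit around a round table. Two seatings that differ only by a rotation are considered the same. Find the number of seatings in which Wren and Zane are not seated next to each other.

12

All circular seatings of 5 people number (4)! = 24.
Those with Wren next to Zane: fuse the pair into one unit and seat 4 units around a circle — 2·(3)! = 12.
Subtracting, 24 − 12 = 12.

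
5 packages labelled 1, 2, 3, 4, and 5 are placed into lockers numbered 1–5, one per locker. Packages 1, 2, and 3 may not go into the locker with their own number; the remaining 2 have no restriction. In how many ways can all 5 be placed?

64

Let Aᵢ (for i ∈ {1, 2, 3}) be the placements that put package i in its forbidden locker. Any j of these fix j positions, leaving (5−j)! ways to fill the rest, and there are C(3,j) ways to pick which j.
By inclusion–exclusion, the number of valid placements is Σ_{j=0}^{3} (−1)^j C(3,j)·(5−j)!.
Computing: 120 − 72 + 18 − 2 = 64.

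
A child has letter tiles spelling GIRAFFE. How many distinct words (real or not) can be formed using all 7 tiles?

2520

Letter multiplicities in GIRAFFE: A×1, E×1, F×2, G×1, I×1, R×1.
Dividing 7! = 5040 by 2! = 2 for the repeated letters gives 2520.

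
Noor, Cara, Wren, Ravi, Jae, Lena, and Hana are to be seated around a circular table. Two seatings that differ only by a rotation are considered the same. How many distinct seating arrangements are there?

Fix one person's seat to break rotational symmetry; the remaining 6 people can be arranged in (6)! = 720 ways.

720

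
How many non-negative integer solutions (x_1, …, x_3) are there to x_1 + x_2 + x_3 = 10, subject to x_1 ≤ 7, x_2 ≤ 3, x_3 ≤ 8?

Ignoring the caps, the number of non-negative solutions to x_1+…+x_3 = 10 is C(12,2) = 66.
Subtract solutions that violate a single cap (substitute x_i' = x_i − (cap_i+1)): x_1 ≥ 8 gives C(4,2) = 6; x_2 ≥ 4 gives C(8,2) = 28; x_3 ≥ 9 gives C(3,2) = 3. Together 37.
No two caps can be exceeded simultaneously, so the pair terms are all 0.
By inclusion–exclusion the count is 66 − 37 + 0 = 29.

29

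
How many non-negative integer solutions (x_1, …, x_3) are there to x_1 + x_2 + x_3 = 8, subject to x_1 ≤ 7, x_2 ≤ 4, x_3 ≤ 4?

Without the upper bounds there are C(10,2) = 45 ways to split 8 among 3 variables.
Subtract solutions that violate a single cap (substitute x_i' = x_i − (cap_i+1)): x_1 ≥ 8 gives C(2,2) = 1; x_2 ≥ 5 gives C(5,2) = 10; x_3 ≥ 5 gives C(5,2) = 10. Together 21.
No two caps can be exceeded simultaneously, so the pair terms are all 0.
By inclusion–exclusion the count is 45 − 21 + 0 = 24.

24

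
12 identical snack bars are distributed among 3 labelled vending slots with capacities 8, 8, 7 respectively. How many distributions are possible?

56

By stars and bars, unrestricted non-negative solutions to x_1+…+x_3 = 12 number C(12+2,2) = 91.
Subtract solutions that violate a single cap (substitute x_i' = x_i − (cap_i+1)): x_1 ≥ 9 gives C(5,2) = 10; x_2 ≥ 9 gives C(5,2) = 10; x_3 ≥ 8 gives C(6,2) = 15. Together 35.
No two caps can be exceeded simultaneously, so the pair terms are all 0.
By inclusion–exclusion the count is 91 − 35 + 0 = 56.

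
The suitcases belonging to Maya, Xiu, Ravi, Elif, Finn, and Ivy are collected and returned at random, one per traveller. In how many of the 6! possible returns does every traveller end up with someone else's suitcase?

265

Count assignments avoiding every fixed point. For any j of the 6 travellers fixed to their own suitcase, the other 6−j can be arranged in (6−j)! ways.
By inclusion–exclusion this is Σ_{j=0}^{6} (−1)^j C(6,j)·(6−j)!.
Computing: 720 − 720 + 360 − 120 + 30 − 6 + 1 = 265.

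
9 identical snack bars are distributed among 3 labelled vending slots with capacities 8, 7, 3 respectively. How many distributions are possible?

By stars and bars, unrestricted non-negative solutions to x_1+…+x_3 = 9 number C(9+2,2) = 55.
Subtract solutions that violate a single cap (substitute x_i' = x_i − (cap_i+1)): x_1 ≥ 9 gives C(2,2) = 1; x_2 ≥ 8 gives C(3,2) = 3; x_3 ≥ 4 gives C(7,2) = 21. Together 25.
No two caps can be exceeded simultaneously, so the pair terms are all 0.
By inclusion–exclusion the count is 55 − 25 + 0 = 30.

30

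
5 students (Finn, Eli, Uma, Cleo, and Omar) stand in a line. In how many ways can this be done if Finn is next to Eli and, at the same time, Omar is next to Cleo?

24

Treat {Finn,Eli} as one block (2 orders) and {Omar,Cleo} as another (2 orders).
That leaves 3 units to arrange: 2 × 2 × 3! = 4 × 6 = 24.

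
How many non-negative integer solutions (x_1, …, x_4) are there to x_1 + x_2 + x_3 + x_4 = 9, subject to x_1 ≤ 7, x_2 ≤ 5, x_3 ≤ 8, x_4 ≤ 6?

By stars and bars, unrestricted non-negative solutions to x_1+…+x_4 = 9 number C(9+3,3) = 220.
Subtract solutions that violate a single cap (substitute x_i' = x_i − (cap_i+1)): x_1 ≥ 8 gives C(4,3) = 4; x_2 ≥ 6 gives C(6,3) = 20; x_3 ≥ 9 gives C(3,3) = 1; x_4 ≥ 7 gives C(5,3) = 10. Together 35.
No two caps can be exceeded simultaneously, so the pair terms are all 0.
By inclusion–exclusion the count is 220 − 35 + 0 = 185.

185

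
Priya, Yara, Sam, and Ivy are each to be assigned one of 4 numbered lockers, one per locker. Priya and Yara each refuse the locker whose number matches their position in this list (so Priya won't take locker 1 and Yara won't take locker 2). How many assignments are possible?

14

Let Aᵢ (for i ∈ {1, 2}) be the placements that put person i in their forbidden locker. Any j of these fix j positions, leaving (4−j)! ways to fill the rest, and there are C(2,j) ways to pick which j.
By inclusion–exclusion, the number of valid placements is Σ_{j=0}^{2} (−1)^j C(2,j)·(4−j)!.
Computing: 24 − 12 + 2 = 14.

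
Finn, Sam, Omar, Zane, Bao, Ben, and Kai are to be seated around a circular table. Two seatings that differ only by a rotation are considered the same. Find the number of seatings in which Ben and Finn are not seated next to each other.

480

All circular seatings of 7 people number (6)! = 720.
Those with Ben next to Finn: fuse the pair into one unit and seat 6 units around a circle — 2·(5)! = 240.
Subtracting, 720 − 240 = 480.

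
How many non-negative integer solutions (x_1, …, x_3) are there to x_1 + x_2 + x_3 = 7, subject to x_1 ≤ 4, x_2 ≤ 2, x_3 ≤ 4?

9

By stars and bars, unrestricted non-negative solutions to x_1+…+x_3 = 7 number C(7+2,2) = 36.
Subtract solutions that violate a single cap (substitute x_i' = x_i − (cap_i+1)): x_1 ≥ 5 gives C(4,2) = 6; x_2 ≥ 3 gives C(6,2) = 15; x_3 ≥ 5 gives C(4,2) = 6. Together 27.
No two caps can be exceeded simultaneously, so the pair terms are all 0.
By inclusion–exclusion the count is 36 − 27 + 0 = 9.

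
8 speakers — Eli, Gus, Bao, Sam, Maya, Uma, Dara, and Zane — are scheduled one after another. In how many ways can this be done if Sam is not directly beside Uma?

30240

There are 8! = 40320 arrangements in all. If Sam and Uma are adjacent, merging them into one block gives 2·(7)! = 10080 arrangements.
So 40320 − 10080 = 30240 arrangements keep them apart.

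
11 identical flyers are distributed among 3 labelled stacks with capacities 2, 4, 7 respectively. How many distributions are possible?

By stars and bars, unrestricted non-negative solutions to x_1+…+x_3 = 11 number C(11+2,2) = 78.
Subtract solutions that violate a single cap (substitute x_i' = x_i − (cap_i+1)): x_1 ≥ 3 gives C(10,2) = 45; x_2 ≥ 5 gives C(8,2) = 28; x_3 ≥ 8 gives C(5,2) = 10. Together 83.
Add back pairs where two caps are both exceeded: 10 + 1 + 0 = 11.
By inclusion–exclusion the count is 78 − 83 + 11 = 6.

6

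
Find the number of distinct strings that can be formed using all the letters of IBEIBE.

The 6 letters of IBEIBE have repeats: B appearing twice, E appearing twice, and I appearing twice.
So there are 6! / (2!·2!·2!) = 90 distinguishable arrangements.

90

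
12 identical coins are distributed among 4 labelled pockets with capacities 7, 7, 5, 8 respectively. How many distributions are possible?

Ignoring the caps, the number of non-negative solutions to x_1+…+x_4 = 12 is C(15,3) = 455.
Subtract solutions that violate a single cap (substitute x_i' = x_i − (cap_i+1)): x_1 ≥ 8 gives C(7,3) = 35; x_2 ≥ 8 gives C(7,3) = 35; x_3 ≥ 6 gives C(9,3) = 84; x_4 ≥ 9 gives C(6,3) = 20. Together 174.
No two caps can be exceeded simultaneously, so the pair terms are all 0.
By inclusion–exclusion the count is 455 − 174 + 0 = 281.

281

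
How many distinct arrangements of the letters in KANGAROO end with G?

1260

Fix G in the last position and arrange the remaining 7 letters.
Those 7 letters have A appearing twice and O appearing twice, giving (7)!/(2!·2!) = 1260.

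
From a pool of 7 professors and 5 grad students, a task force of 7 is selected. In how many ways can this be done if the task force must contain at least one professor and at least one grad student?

Total 7-person selections from all 12: C(12,7) = 792.
Subtract selections that omit an entire group: no professors → C(5,7) = 0; no grad students → C(7,7) = 1.
Both groups omitted at once is impossible, so 792 − 1 = 791.

791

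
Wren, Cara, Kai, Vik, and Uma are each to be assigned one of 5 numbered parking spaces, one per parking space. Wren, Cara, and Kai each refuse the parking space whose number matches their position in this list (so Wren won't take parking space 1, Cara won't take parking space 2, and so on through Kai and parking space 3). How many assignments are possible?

64

Let Aᵢ (for i ∈ {1, 2, 3}) be the placements that put person i in their forbidden parking space. Any j of these fix j positions, leaving (5−j)! ways to fill the rest, and there are C(3,j) ways to pick which j.
By inclusion–exclusion, the number of valid placements is Σ_{j=0}^{3} (−1)^j C(3,j)·(5−j)!.
Computing: 120 − 72 + 18 − 2 = 64.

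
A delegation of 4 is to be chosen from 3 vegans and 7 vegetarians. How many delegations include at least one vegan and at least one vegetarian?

175

With no constraint there are C(10,4) = 210 possible selections.
Selections missing a whole group: no vegans → C(7,4) = 35; no vegetarians → C(3,4) = 0.
Both groups omitted at once is impossible, so 210 − 35 = 175.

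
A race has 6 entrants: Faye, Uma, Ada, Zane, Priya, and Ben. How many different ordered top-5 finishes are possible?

720

There are 6 choices for 1st place, 5 for 2nd, and so on down to 2 for position 5.
That gives 6 × 5 × 4 × 3 × 2 = 720.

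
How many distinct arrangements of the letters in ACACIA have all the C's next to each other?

20

Treat the 2 copies of C as a single block. The multiset to arrange is then {CC, A, A, A, I}, 5 items in all.
That gives (5)!/(3!) = 20 arrangements.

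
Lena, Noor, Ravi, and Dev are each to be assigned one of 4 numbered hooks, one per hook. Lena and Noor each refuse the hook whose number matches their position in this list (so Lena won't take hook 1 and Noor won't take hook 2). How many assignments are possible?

Let Aᵢ (for i ∈ {1, 2}) be the placements that put person i in their forbidden hook. Any j of these fix j positions, leaving (4−j)! ways to fill the rest, and there are C(2,j) ways to pick which j.
By inclusion–exclusion, the number of valid placements is Σ_{j=0}^{2} (−1)^j C(2,j)·(4−j)!.
Computing: 24 − 12 + 2 = 14.

14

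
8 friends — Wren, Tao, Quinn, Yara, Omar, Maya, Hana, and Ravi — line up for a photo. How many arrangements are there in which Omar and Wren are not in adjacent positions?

There are 8! = 40320 arrangements in all. If Omar and Wren are adjacent, merging them into one block gives 2·(7)! = 10080 arrangements.
So 40320 − 10080 = 30240 arrangements keep them apart.

30240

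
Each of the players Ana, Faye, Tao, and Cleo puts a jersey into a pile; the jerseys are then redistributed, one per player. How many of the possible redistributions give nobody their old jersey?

Count assignments avoiding every fixed point. For any j of the 4 players fixed to their old jersey, the other 4−j can be arranged in (4−j)! ways.
By inclusion–exclusion this is Σ_{j=0}^{4} (−1)^j C(4,j)·(4−j)!.
Computing: 24 − 24 + 12 − 4 + 1 = 9.

9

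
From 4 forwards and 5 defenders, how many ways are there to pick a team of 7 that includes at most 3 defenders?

Split by how many defenders are chosen (0 through 3).
Sum: C(5,0)·C(4,7) + C(5,1)·C(4,6) + C(5,2)·C(4,5) + C(5,3)·C(4,4) = 0 + 0 + 0 + 10 = 10.

10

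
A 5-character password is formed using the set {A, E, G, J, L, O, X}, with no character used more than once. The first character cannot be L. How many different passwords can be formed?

2160

The first character has 7−1 = 6 choices (anything except L).
The remaining 4 characters are filled from the other 6 symbols without repetition: 6 × 5 × 4 × 3 = 360.
Total: 6 × 360 = 2160.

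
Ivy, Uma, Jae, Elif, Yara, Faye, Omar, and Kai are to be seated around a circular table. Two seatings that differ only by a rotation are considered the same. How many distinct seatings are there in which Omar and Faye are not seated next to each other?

All circular seatings of 8 people number (7)! = 5040.
Seatings with Omar beside Faye: treat them as a block with 2 internal orders, giving 2 × (6)! = 1440.
Subtracting, 5040 − 1440 = 3600.

3600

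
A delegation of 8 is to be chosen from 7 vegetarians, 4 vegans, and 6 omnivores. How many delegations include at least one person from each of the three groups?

With no constraint there are C(17,8) = 24310 possible selections.
Subtract selections that omit an entire group: no vegetarians → C(10,8) = 45; no vegans → C(13,8) = 1287; no omnivores → C(11,8) = 165.
Add back selections omitting two groups (i.e. drawn from a single group): C(7,8) + C(4,8) + C(6,8) = 0.
By inclusion–exclusion: 24310 − 1497 + 0 = 22813.

22813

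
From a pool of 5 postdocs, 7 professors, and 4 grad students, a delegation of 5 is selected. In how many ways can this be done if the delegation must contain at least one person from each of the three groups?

Unrestricted: C(16,5) = 4368 ways to pick any 5 of the 16.
Selections missing a whole group: no postdocs → C(11,5) = 462; no professors → C(9,5) = 126; no grad students → C(12,5) = 792.
Add back selections omitting two groups (i.e. drawn from a single group): C(5,5) + C(7,5) + C(4,5) = 22.
By inclusion–exclusion: 4368 − 1380 + 22 = 3010.

3010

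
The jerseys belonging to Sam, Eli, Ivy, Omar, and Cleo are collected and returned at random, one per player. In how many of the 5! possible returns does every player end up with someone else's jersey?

44

Count assignments avoiding every fixed point. For any j of the 5 players fixed to their old jersey, the other 5−j can be arranged in (5−j)! ways.
By inclusion–exclusion this is Σ_{j=0}^{5} (−1)^j C(5,j)·(5−j)!.
Computing: 120 − 120 + 60 − 20 + 5 − 1 = 44.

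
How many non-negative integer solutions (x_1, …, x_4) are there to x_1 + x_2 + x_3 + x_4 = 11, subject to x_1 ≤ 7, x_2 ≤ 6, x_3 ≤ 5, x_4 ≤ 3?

Without the upper bounds there are C(14,3) = 364 ways to split 11 among 4 variables.
Subtract solutions that violate a single cap (substitute x_i' = x_i − (cap_i+1)): x_1 ≥ 8 gives C(6,3) = 20; x_2 ≥ 7 gives C(7,3) = 35; x_3 ≥ 6 gives C(8,3) = 56; x_4 ≥ 4 gives C(10,3) = 120. Together 231.
Add back pairs where two caps are both exceeded: 0 + 0 + 0 + 0 + 1 + 4 = 5.
By inclusion–exclusion the count is 364 − 231 + 5 = 138.

138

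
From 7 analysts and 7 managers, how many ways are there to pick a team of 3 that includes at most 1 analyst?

Split by how many analysts are chosen (0 through 1).
Sum: C(7,0)·C(7,3) + C(7,1)·C(7,2) = 35 + 147 = 182.

182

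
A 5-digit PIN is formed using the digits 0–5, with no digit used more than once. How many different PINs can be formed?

With no repetition, fill the 5 digits in order: 6 choices, then 5, down to 2.
6 × 5 × 4 × 3 × 2 = 720.

720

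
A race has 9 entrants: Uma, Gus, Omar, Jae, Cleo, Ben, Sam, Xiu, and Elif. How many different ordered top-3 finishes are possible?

There are 9 choices for 1st place, 8 for 2nd, and 7 for 3rd.
That gives 9 × 8 × 7 = 504.

504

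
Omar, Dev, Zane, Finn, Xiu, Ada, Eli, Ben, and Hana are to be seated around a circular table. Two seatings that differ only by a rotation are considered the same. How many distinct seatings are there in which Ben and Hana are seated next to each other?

10080

Treat {Ben, Hana} as one unit (2 internal orders) and seat the resulting 8 units around the table: (7)! circular arrangements.
So 2 × (7)! = 2 × 5040 = 10080.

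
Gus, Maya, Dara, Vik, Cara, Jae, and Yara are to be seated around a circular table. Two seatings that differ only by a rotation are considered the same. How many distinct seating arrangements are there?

720

Around a circle, 7 distinct people have 7!/7 = (6)! = 720 rotationally distinct seatings.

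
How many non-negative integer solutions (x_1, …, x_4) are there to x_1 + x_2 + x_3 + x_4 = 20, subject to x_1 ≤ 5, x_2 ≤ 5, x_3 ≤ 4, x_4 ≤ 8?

By stars and bars, unrestricted non-negative solutions to x_1+…+x_4 = 20 number C(20+3,3) = 1771.
Subtract solutions that violate a single cap (substitute x_i' = x_i − (cap_i+1)): x_1 ≥ 6 gives C(17,3) = 680; x_2 ≥ 6 gives C(17,3) = 680; x_3 ≥ 5 gives C(18,3) = 816; x_4 ≥ 9 gives C(14,3) = 364. Together 2540.
Add back pairs where two caps are both exceeded: 165 + 220 + 56 + 220 + 56 + 84 = 801.
Subtract triples: 20 + 0 + 1 + 1 = 22.
By inclusion–exclusion the count is 1771 − 2540 + 801 − 22 = 10.

10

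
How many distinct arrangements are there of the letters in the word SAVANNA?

420

SAVANNA has 7 letters with A appearing 3 times and N appearing twice.
Dividing 7! = 5040 by 3!·2! = 12 for the repeated letters gives 420.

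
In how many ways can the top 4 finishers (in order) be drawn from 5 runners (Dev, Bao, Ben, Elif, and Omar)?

120

There are 5 choices for 1st place, 4 for 2nd, and so on down to 2 for position 4.
That gives 5 × 4 × 3 × 2 = 120.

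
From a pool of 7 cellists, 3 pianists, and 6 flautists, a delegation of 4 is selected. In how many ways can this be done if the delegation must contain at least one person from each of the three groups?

819

Unrestricted: C(16,4) = 1820 ways to pick any 4 of the 16.
Subtract selections that omit an entire group: no cellists → C(9,4) = 126; no pianists → C(13,4) = 715; no flautists → C(10,4) = 210.
Add back selections omitting two groups (i.e. drawn from a single group): C(7,4) + C(3,4) + C(6,4) = 50.
By inclusion–exclusion: 1820 − 1051 + 50 = 819.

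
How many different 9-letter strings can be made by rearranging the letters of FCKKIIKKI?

2520

The 9 letters of FCKKIIKKI have repeats: I appearing 3 times and K appearing 4 times.
Dividing 9! = 362880 by 4!·3! = 144 for the repeated letters gives 2520.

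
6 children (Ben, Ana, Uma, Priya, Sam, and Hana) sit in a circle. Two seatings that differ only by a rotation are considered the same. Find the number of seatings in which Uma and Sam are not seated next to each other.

72

All circular seatings of 6 people number (5)! = 120.
Seatings with Uma beside Sam: treat them as a block with 2 internal orders, giving 2 × (4)! = 48.
Subtracting, 120 − 48 = 72.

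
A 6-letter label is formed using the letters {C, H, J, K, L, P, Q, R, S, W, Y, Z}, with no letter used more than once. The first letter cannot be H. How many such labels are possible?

609840

The first letter has 12−1 = 11 choices (anything except H).
The remaining 5 letters are filled from the other 11 symbols without repetition: 11 × 10 × 9 × 8 × 7 = 55440.
Total: 11 × 55440 = 609840.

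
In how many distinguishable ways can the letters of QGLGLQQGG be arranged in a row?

1260

Letter multiplicities in QGLGLQQGG: G×4, L×2, Q×3.
So there are 9! / (4!·3!·2!) = 1260 distinguishable arrangements.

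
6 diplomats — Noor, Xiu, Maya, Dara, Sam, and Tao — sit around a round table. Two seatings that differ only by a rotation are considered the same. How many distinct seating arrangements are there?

120

Around a circle, 6 distinct people have 6!/6 = (5)! = 120 rotationally distinct seatings.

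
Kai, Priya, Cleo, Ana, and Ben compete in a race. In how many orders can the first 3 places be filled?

60

This is an ordered selection of 3 from 5: P(5,3).
That gives 5 × 4 × 3 = 60.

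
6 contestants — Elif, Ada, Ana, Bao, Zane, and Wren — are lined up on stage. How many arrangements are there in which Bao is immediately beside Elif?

240

Place the 4 others and the Bao-Elif pair as 5 objects in a line; the pair has 2 internal arrangements.
So the count is 2·(5)! = 240.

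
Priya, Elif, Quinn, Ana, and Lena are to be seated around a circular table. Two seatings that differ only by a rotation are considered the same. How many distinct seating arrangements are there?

Seat Priya anywhere (absorbing the rotational symmetry), then permute the other 4: (4)! = 24.

24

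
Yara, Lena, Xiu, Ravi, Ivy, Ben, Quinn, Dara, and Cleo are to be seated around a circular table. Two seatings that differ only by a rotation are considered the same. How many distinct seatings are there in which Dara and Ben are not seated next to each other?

30240

Without the restriction there are (8)! = 40320 seatings.
Seatings with Dara beside Ben: treat them as a block with 2 internal orders, giving 2 × (7)! = 10080.
Subtracting, 40320 − 10080 = 30240.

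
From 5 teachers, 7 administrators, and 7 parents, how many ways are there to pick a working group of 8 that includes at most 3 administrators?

53163

Split by how many administrators are chosen (0 through 3).
Sum: C(7,0)·C(12,8) + C(7,1)·C(12,7) + C(7,2)·C(12,6) + C(7,3)·C(12,5) = 495 + 5544 + 19404 + 27720 = 53163.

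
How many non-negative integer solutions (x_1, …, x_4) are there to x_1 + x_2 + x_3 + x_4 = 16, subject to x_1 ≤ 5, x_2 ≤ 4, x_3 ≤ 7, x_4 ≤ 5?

Without the upper bounds there are C(19,3) = 969 ways to split 16 among 4 variables.
Subtract solutions that violate a single cap (substitute x_i' = x_i − (cap_i+1)): x_1 ≥ 6 gives C(13,3) = 286; x_2 ≥ 5 gives C(14,3) = 364; x_3 ≥ 8 gives C(11,3) = 165; x_4 ≥ 6 gives C(13,3) = 286. Together 1101.
Add back pairs where two caps are both exceeded: 56 + 10 + 35 + 20 + 56 + 10 = 187.
By inclusion–exclusion the count is 969 − 1101 + 187 = 55.

55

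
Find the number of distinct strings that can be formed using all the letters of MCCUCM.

The 6 letters of MCCUCM have repeats: C appearing 3 times and M appearing twice.
Dividing 6! = 720 by 3!·2! = 12 for the repeated letters gives 60.

60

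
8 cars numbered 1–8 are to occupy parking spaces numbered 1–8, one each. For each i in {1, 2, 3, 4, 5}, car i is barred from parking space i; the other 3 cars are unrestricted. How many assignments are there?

Let Aᵢ (for 1 ≤ i ≤ 5) be the placements that put car i in its forbidden parking space. Any j of these fix j positions, leaving (8−j)! ways to fill the rest, and there are C(5,j) ways to pick which j.
By inclusion–exclusion, the number of valid placements is Σ_{j=0}^{5} (−1)^j C(5,j)·(8−j)!.
Computing: 40320 − 25200 + 7200 − 1200 + 120 − 6 = 21234.

21234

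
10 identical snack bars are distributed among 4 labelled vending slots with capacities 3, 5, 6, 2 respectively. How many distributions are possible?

By stars and bars, unrestricted non-negative solutions to x_1+…+x_4 = 10 number C(10+3,3) = 286.
Subtract solutions that violate a single cap (substitute x_i' = x_i − (cap_i+1)): x_1 ≥ 4 gives C(9,3) = 84; x_2 ≥ 6 gives C(7,3) = 35; x_3 ≥ 7 gives C(6,3) = 20; x_4 ≥ 3 gives C(10,3) = 120. Together 259.
Add back pairs where two caps are both exceeded: 1 + 0 + 20 + 0 + 4 + 1 = 26.
By inclusion–exclusion the count is 286 − 259 + 26 = 53.

53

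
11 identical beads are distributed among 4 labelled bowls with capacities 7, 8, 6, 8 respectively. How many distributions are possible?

Ignoring the caps, the number of non-negative solutions to x_1+…+x_4 = 11 is C(14,3) = 364.
Subtract solutions that violate a single cap (substitute x_i' = x_i − (cap_i+1)): x_1 ≥ 8 gives C(6,3) = 20; x_2 ≥ 9 gives C(5,3) = 10; x_3 ≥ 7 gives C(7,3) = 35; x_4 ≥ 9 gives C(5,3) = 10. Together 75.
No two caps can be exceeded simultaneously, so the pair terms are all 0.
By inclusion–exclusion the count is 364 − 75 + 0 = 289.

289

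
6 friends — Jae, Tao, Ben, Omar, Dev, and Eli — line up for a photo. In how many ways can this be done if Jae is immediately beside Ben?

240

Place the 4 others and the Jae-Ben pair as 5 objects in a line; the pair has 2 internal arrangements.
That gives 2 × 5! = 2 × 120 = 240.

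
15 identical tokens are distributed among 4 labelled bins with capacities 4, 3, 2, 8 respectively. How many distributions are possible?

Ignoring the caps, the number of non-negative solutions to x_1+…+x_4 = 15 is C(18,3) = 816.
Subtract solutions that violate a single cap (substitute x_i' = x_i − (cap_i+1)): x_1 ≥ 5 gives C(13,3) = 286; x_2 ≥ 4 gives C(14,3) = 364; x_3 ≥ 3 gives C(15,3) = 455; x_4 ≥ 9 gives C(9,3) = 84. Together 1189.
Add back pairs where two caps are both exceeded: 84 + 120 + 4 + 165 + 10 + 20 = 403.
Subtract triples: 20 + 0 + 0 + 0 = 20.
By inclusion–exclusion the count is 816 − 1189 + 403 − 20 = 10.

10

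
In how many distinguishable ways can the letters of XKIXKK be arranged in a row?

60

Letter multiplicities in XKIXKK: I×1, K×3, X×2.
Dividing 6! = 720 by 3!·2! = 12 for the repeated letters gives 60.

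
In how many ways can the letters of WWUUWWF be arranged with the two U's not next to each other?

75

Total arrangements of WWUUWWF: 7!/(4!·2!) = 105.
If the two U's are adjacent, glue them into one block, leaving 6 items to arrange: (6)!/(4!) = 30 ways.
Subtracting, 105 − 30 = 75 arrangements keep the U's apart.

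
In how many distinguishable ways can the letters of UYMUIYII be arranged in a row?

The 8 letters of UYMUIYII have repeats: I appearing 3 times, U appearing twice, and Y appearing twice.
The number of distinct arrangements is 8!/(3!·2!·2!) = 40320/24 = 1680.

1680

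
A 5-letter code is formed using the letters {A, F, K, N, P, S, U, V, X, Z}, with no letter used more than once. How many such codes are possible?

This is a permutation of 5 out of 10: P(10,5) = 10!/5!.
That product is 10 × 9 × 8 × 7 × 6 = 30240.

30240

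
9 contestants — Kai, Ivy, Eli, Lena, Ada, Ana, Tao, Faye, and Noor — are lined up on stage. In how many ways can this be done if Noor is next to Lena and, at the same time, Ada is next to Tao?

Treat {Noor,Lena} as one block (2 orders) and {Ada,Tao} as another (2 orders).
That leaves 7 units to arrange: 2 × 2 × 7! = 4 × 5040 = 20160.

20160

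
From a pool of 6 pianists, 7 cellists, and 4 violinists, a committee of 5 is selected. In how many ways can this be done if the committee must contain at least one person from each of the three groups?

4214

With no constraint there are C(17,5) = 6188 possible selections.
Selections missing a whole group: no pianists → C(11,5) = 462; no cellists → C(10,5) = 252; no violinists → C(13,5) = 1287.
Add back selections omitting two groups (i.e. drawn from a single group): C(6,5) + C(7,5) + C(4,5) = 27.
By inclusion–exclusion: 6188 − 2001 + 27 = 4214.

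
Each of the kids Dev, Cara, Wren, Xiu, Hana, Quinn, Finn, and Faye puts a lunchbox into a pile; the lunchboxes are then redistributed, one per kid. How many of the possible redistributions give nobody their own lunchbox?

14833

Let Aᵢ be the assignments in which kid i gets their own lunchbox. We want the size of the complement of A₁∪…∪A_8.
By inclusion–exclusion this is Σ_{j=0}^{8} (−1)^j C(8,j)·(8−j)!.
Computing: 40320 − 40320 + 20160 − 6720 + 1680 − 336 + 56 − 8 + 1 = 14833.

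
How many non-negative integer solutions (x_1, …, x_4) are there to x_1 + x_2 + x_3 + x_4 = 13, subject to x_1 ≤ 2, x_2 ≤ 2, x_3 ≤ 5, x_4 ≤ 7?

18

Without the upper bounds there are C(16,3) = 560 ways to split 13 among 4 variables.
Subtract solutions that violate a single cap (substitute x_i' = x_i − (cap_i+1)): x_1 ≥ 3 gives C(13,3) = 286; x_2 ≥ 3 gives C(13,3) = 286; x_3 ≥ 6 gives C(10,3) = 120; x_4 ≥ 8 gives C(8,3) = 56. Together 748.
Add back pairs where two caps are both exceeded: 120 + 35 + 10 + 35 + 10 + 0 = 210.
Subtract triples: 4 + 0 + 0 + 0 = 4.
By inclusion–exclusion the count is 560 − 748 + 210 − 4 = 18.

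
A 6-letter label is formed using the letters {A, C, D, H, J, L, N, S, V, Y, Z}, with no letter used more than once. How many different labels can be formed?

With no repetition, fill the 6 letters in order: 11 choices, then 10, down to 6.
That product is 11 × 10 × 9 × 8 × 7 × 6 = 332640.

332640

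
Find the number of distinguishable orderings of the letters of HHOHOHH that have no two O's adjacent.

Total arrangements of HHOHOHH: 7!/(5!·2!) = 21.
Arrangements with the O's together: treat OO as one letter, giving (6)!/(5!) = 6.
Hence 21 − 6 = 15.

15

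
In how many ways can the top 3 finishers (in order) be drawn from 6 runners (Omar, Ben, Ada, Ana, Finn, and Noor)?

This is an ordered selection of 3 from 6: P(6,3).
That gives 6 × 5 × 4 = 120.

120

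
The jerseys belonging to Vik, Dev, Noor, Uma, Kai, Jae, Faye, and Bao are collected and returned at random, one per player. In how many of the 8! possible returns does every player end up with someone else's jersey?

Count assignments avoiding every fixed point. For any j of the 8 players fixed to their old jersey, the other 8−j can be arranged in (8−j)! ways.
By inclusion–exclusion this is Σ_{j=0}^{8} (−1)^j C(8,j)·(8−j)!.
Computing: 40320 − 40320 + 20160 − 6720 + 1680 − 336 + 56 − 8 + 1 = 14833.

14833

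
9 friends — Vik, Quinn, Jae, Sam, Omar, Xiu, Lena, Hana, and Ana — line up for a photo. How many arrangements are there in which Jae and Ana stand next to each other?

80640

Glue Jae and Ana into one block (2 internal orders), leaving 8 units to arrange in a row.
That gives 2 × 8! = 2 × 40320 = 80640.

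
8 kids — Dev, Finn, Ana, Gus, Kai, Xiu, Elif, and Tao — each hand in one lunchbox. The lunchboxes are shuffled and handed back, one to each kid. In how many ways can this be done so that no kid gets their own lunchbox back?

14833

Let Aᵢ be the assignments in which kid i gets their own lunchbox. We want the size of the complement of A₁∪…∪A_8.
By inclusion–exclusion this is Σ_{j=0}^{8} (−1)^j C(8,j)·(8−j)!.
Computing: 40320 − 40320 + 20160 − 6720 + 1680 − 336 + 56 − 8 + 1 = 14833.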